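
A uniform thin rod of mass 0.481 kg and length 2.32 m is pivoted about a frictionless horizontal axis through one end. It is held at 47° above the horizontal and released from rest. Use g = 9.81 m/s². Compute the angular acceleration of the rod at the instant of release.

α ≈ 4.33 rad/s²

About the pivot, I = (1/3)ML² = (1/3)(0.481)(2.32)² = 0.8630 kg·m².
The weight acts at the center, a distance L/2 = 1.160 m from the pivot; τ = Mg(L/2) cos 47° = 3.733 N·m.
α = τ/I = 3.733/0.8630 = 4.326 rad/s².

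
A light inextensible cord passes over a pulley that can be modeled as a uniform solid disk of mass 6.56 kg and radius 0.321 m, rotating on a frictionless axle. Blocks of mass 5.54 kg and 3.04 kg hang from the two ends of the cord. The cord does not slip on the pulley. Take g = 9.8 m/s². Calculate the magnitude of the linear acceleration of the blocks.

a ≈ 2.07 m/s²

I = ½MR² = (1/2)(6.56)(0.321)² = 0.3380 kg·m².
Heavier block: m₁g − T₁ = m₁a. Lighter block: T₂ − m₂g = m₂a.
Pulley: (T₁ − T₂)R = Iα = I(a/R), so T₁ − T₂ = (I/R²)a = (1/2)M_p a = 3.280·a.
Adding the three: (m₁ − m₂)g = (m₁ + m₂ + 3.280)a, so a = (5.54 − 3.04)(9.8)/(5.54 + 3.04 + 3.280) = 2.066 m/s².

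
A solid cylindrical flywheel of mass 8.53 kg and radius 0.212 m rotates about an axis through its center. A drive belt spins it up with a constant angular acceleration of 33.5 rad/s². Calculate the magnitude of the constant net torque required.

τ ≈ 6.42 N·m

I = ½MR² = (1/2)(8.53)(0.212)² = 0.1917 kg·m².
τ = Iα = (0.1917)(33.50) = 6.421 N·m.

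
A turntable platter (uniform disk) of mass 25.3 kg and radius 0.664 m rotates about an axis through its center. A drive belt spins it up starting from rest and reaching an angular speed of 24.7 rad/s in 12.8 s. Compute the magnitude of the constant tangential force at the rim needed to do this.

F ≈ 16.2 N

I = ½MR² = (1/2)(25.3)(0.664)² = 5.577 kg·m².
α = Δω/Δt = (24.7 − 0)/12.8 = 1.930 rad/s².
The required torque is τ = Iα = (5.577)(1.930) = 10.76 N·m.
A tangential force at the rim gives τ = FR, so F = τ/R = 10.76/0.664 = 16.21 N.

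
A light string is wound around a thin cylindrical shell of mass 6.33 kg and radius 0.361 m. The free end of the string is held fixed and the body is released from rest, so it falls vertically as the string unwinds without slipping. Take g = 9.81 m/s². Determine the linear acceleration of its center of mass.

a ≈ 4.91 m/s²

Translation: Mg − T = Ma. Rotation about the center: TR = Iα with I = MR².
With a = αR: T = (I/R²)a = M a, so Mg = (1 + 1.000)Ma.
a = g/(1 + 1.000) = 9.81/2.000 = 4.905 m/s².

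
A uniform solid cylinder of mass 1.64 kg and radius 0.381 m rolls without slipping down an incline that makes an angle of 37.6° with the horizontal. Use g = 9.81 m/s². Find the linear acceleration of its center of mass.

Translation along the incline: Mg sinθ − f = Ma.
Rotation about the center: fR = Iα with I = ½MR². No-slip gives a = αR, so f = (I/R²)a = (1/2)M a.
Substituting: Mg sinθ = (1 + 0.5000)Ma, so a = g sinθ/(1 + 0.5000) = (9.81) sin 37.6° / 1.500 = 3.990 m/s².

a ≈ 3.99 m/s²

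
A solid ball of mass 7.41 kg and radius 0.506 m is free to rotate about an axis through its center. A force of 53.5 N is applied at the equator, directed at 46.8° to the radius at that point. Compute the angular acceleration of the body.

α ≈ 26.0 rad/s²

I = (2/5)MR² = (2/5)(7.41)(0.506)² = 0.7589 kg·m².
Only the tangential component produces torque: τ = F R sinθ = (53.5)(0.506) sin 46.8° = 19.73 N·m.
From τ = Iα: α = 19.73/0.7589 = 26.00 rad/s².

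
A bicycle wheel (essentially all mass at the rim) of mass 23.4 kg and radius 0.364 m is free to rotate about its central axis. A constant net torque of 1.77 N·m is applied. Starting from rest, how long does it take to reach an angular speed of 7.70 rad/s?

I = MR² = (23.4)(0.364)² = 3.100 kg·m².
α = τ/I = 1.77/3.100 = 0.5709 rad/s².
ω = αt ⇒ t = ω/α = 7.70/0.5709 = 13.49 s.

t ≈ 13.5 s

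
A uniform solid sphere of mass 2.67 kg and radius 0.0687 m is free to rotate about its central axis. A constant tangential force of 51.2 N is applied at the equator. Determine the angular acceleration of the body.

α ≈ 698 rad/s²

I = (2/5)MR² = (2/5)(2.67)(0.0687)² = 0.005041 kg·m².
τ = F R = (51.2)(0.0687) = 3.517 N·m.
Newton's second law for rotation, τ = Iα, gives α = τ/I = 3.517/0.005041 = 697.8 rad/s².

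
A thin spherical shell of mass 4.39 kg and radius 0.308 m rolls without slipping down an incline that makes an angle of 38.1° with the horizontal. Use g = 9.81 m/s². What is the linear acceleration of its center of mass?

Translation along the incline: Mg sinθ − f = Ma.
Rotation about the center: fR = Iα with I = (2/3)MR². No-slip gives a = αR, so f = (I/R²)a = (2/3)M a.
Substituting: Mg sinθ = (1 + 0.6667)Ma, so a = g sinθ/(1 + 0.6667) = (9.81) sin 38.1° / 1.667 = 3.632 m/s².

a ≈ 3.63 m/s²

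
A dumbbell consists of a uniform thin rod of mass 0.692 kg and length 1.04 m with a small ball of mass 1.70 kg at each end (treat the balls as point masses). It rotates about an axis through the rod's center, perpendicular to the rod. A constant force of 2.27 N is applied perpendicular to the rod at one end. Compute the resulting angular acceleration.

α ≈ 1.20 rad/s²

I_rod = (1/12)ML² = (1/12)(0.692)(1.04)² = 0.06237 kg·m².
I_balls = 2·m·(L/2)² = 2(1.70)(0.5200)² = 0.9194 kg·m².
Total I = 0.9817 kg·m².
τ = F·(L/2) = (2.27)(0.520) = 1.180 N·m.
α = τ/I = 1.180/0.9817 = 1.202 rad/s².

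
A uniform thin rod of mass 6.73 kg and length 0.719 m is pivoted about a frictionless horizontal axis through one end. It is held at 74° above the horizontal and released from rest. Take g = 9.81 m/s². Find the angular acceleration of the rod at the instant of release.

α ≈ 5.64 rad/s²

About the pivot, I = (1/3)ML² = (1/3)(6.73)(0.719)² = 1.160 kg·m².
The weight acts at the center, a distance L/2 = 0.3595 m from the pivot; τ = Mg(L/2) cos 74° = 6.542 N·m.
α = τ/I = 6.542/1.160 = 5.641 rad/s².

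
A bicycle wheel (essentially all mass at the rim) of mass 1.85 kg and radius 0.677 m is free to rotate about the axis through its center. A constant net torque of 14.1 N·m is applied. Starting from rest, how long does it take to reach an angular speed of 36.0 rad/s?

I = MR² = (1.85)(0.677)² = 0.8479 kg·m².
α = τ/I = 14.1/0.8479 = 16.63 rad/s².
ω = αt ⇒ t = ω/α = 36.0/16.63 = 2.165 s.

t ≈ 2.16 s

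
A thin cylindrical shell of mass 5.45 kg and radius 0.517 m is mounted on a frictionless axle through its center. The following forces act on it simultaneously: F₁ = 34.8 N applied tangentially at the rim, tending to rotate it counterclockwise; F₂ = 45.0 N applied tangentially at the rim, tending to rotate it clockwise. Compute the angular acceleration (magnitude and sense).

α ≈ 3.62 rad/s², clockwise

I = MR² = (5.45)(0.517)² = 1.457 kg·m².
Taking counterclockwise as positive: τ₁ = +(34.8)(0.517) = +17.99 N·m; τ₂ = −(45.0)(0.517) = −23.27 N·m.
Net torque τ = -5.273 N·m.
α = τ/I = -5.273/1.457 = -3.620 rad/s².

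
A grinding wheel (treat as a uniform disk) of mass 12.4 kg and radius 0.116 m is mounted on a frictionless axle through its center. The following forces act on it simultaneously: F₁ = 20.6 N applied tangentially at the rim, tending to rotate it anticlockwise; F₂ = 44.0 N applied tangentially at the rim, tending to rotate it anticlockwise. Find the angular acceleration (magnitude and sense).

I = ½MR² = (1/2)(12.4)(0.116)² = 0.08343 kg·m².
Taking anticlockwise as positive: τ₁ = +(20.6)(0.116) = +2.390 N·m; τ₂ = +(44.0)(0.116) = +5.104 N·m.
Net torque τ = 7.494 N·m.
α = τ/I = 7.494/0.08343 = 89.82 rad/s².

α ≈ 89.8 rad/s², anticlockwise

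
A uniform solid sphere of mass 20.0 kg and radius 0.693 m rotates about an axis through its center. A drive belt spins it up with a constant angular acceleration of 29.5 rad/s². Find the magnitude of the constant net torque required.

I = (2/5)MR² = (2/5)(20.0)(0.693)² = 3.842 kg·m².
τ = Iα = (3.842)(29.50) = 113.3 N·m.

τ ≈ 113 N·m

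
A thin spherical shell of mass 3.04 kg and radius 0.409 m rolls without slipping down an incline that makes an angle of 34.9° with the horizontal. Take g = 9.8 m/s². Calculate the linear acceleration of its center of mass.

a ≈ 3.36 m/s²

Translation along the incline: Mg sinθ − f = Ma.
Rotation about the center: fR = Iα with I = (2/3)MR². No-slip gives a = αR, so f = (I/R²)a = (2/3)M a.
Substituting: Mg sinθ = (1 + 0.6667)Ma, so a = g sinθ/(1 + 0.6667) = (9.8) sin 34.9° / 1.667 = 3.364 m/s².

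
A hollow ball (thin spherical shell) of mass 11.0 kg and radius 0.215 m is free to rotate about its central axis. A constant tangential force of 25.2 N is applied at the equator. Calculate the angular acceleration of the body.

α ≈ 16.0 rad/s²

I = (2/3)MR² = (2/3)(11.0)(0.215)² = 0.3390 kg·m².
τ = F R = (25.2)(0.215) = 5.418 N·m.
From τ = Iα: α = 5.418/0.3390 = 15.98 rad/s².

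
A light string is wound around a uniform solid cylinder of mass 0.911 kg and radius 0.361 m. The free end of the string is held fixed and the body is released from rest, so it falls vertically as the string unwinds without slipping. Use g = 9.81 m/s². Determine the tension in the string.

T ≈ 2.98 N

Translation: Mg − T = Ma. Rotation about the center: TR = Iα with I = ½MR².
With a = αR: T = (I/R²)a = (1/2)M a, so Mg = (1 + 0.5000)Ma.
a = g/(1 + 0.5000) = 9.81/1.500 = 6.540 m/s².
T = 0.5000·M·a = (0.5000)(0.911)(6.540) = 2.979 N.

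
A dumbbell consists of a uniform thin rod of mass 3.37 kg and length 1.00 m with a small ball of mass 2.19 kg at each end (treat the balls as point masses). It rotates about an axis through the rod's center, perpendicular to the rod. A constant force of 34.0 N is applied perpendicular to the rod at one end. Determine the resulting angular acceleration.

I_rod = (1/12)ML² = (1/12)(3.37)(1.00)² = 0.2808 kg·m².
I_balls = 2·m·(L/2)² = 2(2.19)(0.5000)² = 1.095 kg·m².
Total I = 1.376 kg·m².
τ = F·(L/2) = (34.0)(0.500) = 17.00 N·m.
α = τ/I = 17.00/1.376 = 12.36 rad/s².

α ≈ 12.4 rad/s²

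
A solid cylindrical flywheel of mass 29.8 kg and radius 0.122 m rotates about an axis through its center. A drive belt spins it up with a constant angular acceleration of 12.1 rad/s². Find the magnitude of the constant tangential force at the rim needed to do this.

I = ½MR² = (1/2)(29.8)(0.122)² = 0.2218 kg·m².
The required torque is τ = Iα = (0.2218)(12.10) = 2.683 N·m.
A tangential force at the rim gives τ = FR, so F = τ/R = 2.683/0.122 = 22.00 N.

F ≈ 22.0 N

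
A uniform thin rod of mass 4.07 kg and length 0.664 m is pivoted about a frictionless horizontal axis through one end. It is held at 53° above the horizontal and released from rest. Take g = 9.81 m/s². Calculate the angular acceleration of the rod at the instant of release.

α ≈ 13.3 rad/s²

About the pivot, I = (1/3)ML² = (1/3)(4.07)(0.664)² = 0.5981 kg·m².
The weight acts at the center, a distance L/2 = 0.3320 m from the pivot; τ = Mg(L/2) cos 53° = 7.977 N·m.
α = τ/I = 7.977/0.5981 = 13.34 rad/s².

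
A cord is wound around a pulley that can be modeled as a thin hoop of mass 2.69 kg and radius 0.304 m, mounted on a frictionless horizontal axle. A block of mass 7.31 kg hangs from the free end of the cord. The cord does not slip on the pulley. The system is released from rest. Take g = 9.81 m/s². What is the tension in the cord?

I = MR² = (2.69)(0.304)² = 0.2486 kg·m².
Block: mg − T = ma. Pulley: TR = Iα. No-slip: a = αR, so T = (I/R²)a = 2.690·a.
Then mg = (m + 2.690)a, so a = (7.31)(9.81)/(7.31 + 2.690) = 7.171 m/s².
T = 2.690·a = 19.29 N.

T ≈ 19.3 N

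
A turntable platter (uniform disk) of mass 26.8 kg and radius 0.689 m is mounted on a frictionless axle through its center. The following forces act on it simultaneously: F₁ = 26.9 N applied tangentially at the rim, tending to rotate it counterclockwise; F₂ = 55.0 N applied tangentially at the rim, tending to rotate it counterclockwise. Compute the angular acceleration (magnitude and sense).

α ≈ 8.87 rad/s², counterclockwise

I = ½MR² = (1/2)(26.8)(0.689)² = 6.361 kg·m².
Taking counterclockwise as positive: τ₁ = +(26.9)(0.689) = +18.53 N·m; τ₂ = +(55.0)(0.689) = +37.89 N·m.
Net torque τ = 56.43 N·m.
α = τ/I = 56.43/6.361 = 8.871 rad/s².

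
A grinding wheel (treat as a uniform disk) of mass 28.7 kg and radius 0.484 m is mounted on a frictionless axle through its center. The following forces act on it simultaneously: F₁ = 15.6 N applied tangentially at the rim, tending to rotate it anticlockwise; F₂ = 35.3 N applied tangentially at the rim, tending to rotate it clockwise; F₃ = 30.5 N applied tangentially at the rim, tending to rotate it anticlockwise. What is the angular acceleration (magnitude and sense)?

I = ½MR² = (1/2)(28.7)(0.484)² = 3.362 kg·m².
Taking anticlockwise as positive: τ₁ = +(15.6)(0.484) = +7.550 N·m; τ₂ = −(35.3)(0.484) = −17.09 N·m; τ₃ = +(30.5)(0.484) = +14.76 N·m.
Net torque τ = 5.227 N·m.
α = τ/I = 5.227/3.362 = 1.555 rad/s².

α ≈ 1.55 rad/s², anticlockwise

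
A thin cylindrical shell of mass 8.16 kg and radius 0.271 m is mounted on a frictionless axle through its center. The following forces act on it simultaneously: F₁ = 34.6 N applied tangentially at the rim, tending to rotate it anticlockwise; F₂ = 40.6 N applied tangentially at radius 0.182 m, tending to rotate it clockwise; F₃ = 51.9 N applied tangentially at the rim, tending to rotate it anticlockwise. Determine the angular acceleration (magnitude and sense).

α ≈ 26.8 rad/s², anticlockwise

I = MR² = (8.16)(0.271)² = 0.5993 kg·m².
Taking anticlockwise as positive: τ₁ = +(34.6)(0.271) = +9.377 N·m; τ₂ = −(40.6)(0.182) = −7.389 N·m; τ₃ = +(51.9)(0.271) = +14.06 N·m.
Net torque τ = 16.05 N·m.
α = τ/I = 16.05/0.5993 = 26.79 rad/s².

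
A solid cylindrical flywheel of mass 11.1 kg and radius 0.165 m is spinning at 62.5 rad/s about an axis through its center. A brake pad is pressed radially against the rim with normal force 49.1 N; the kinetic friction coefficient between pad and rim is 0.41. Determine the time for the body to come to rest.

I = ½MR² = (1/2)(11.1)(0.165)² = 0.1511 kg·m².
Friction force f = μN = (0.41)(49.1) = 20.13 N at the rim; torque magnitude τ = fR = 3.322 N·m, opposing ω.
|α| = τ/I = 3.322/0.1511 = 21.98 rad/s² (deceleration).
0 = ω₀ − |α|t ⇒ t = ω₀/|α| = 62.5/21.98 = 2.843 s.

t ≈ 2.84 s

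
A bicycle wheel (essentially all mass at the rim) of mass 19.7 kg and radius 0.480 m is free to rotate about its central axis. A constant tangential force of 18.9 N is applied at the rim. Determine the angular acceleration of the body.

I = MR² = (19.7)(0.480)² = 4.539 kg·m².
τ = F R = (18.9)(0.480) = 9.072 N·m.
Newton's second law for rotation, τ = Iα, gives α = τ/I = 9.072/4.539 = 1.999 rad/s².

α ≈ 2.00 rad/s²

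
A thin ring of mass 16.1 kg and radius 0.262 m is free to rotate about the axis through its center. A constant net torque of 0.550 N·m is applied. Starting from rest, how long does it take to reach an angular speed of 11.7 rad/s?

I = MR² = (16.1)(0.262)² = 1.105 kg·m².
α = τ/I = 0.550/1.105 = 0.4977 rad/s².
ω = αt ⇒ t = ω/α = 11.7/0.4977 = 23.51 s.

t ≈ 23.5 s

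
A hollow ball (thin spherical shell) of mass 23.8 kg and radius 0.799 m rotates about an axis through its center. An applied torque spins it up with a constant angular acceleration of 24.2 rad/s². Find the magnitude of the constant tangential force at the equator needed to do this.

I = (2/3)MR² = (2/3)(23.8)(0.799)² = 10.13 kg·m².
The required torque is τ = Iα = (10.13)(24.20) = 245.1 N·m.
A tangential force at the equator gives τ = FR, so F = τ/R = 245.1/0.799 = 306.8 N.

F ≈ 307 N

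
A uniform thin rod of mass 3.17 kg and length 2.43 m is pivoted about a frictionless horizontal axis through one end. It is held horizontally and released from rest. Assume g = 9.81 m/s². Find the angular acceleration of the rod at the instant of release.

About the pivot, I = (1/3)ML² = (1/3)(3.17)(2.43)² = 6.240 kg·m².
The weight acts at the center, a distance L/2 = 1.215 m from the pivot; τ = Mg(L/2) = 37.78 N·m.
α = τ/I = 37.78/6.240 = 6.056 rad/s².
(Equivalently α = (3g/(2L)) = 6.056 rad/s².)

α ≈ 6.06 rad/s²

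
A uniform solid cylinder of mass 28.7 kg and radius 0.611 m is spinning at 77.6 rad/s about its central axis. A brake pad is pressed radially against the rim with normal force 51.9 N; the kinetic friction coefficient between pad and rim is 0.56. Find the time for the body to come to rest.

I = ½MR² = (1/2)(28.7)(0.611)² = 5.357 kg·m².
Friction force f = μN = (0.56)(51.9) = 29.06 N at the rim; torque magnitude τ = fR = 17.76 N·m, opposing ω.
|α| = τ/I = 17.76/5.357 = 3.315 rad/s² (deceleration).
0 = ω₀ − |α|t ⇒ t = ω₀/|α| = 77.6/3.315 = 23.41 s.

t ≈ 23.4 s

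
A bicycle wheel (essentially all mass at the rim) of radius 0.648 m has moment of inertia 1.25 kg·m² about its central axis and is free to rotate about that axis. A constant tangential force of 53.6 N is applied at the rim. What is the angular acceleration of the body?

α ≈ 27.8 rad/s²

τ = F R = (53.6)(0.648) = 34.73 N·m.
Newton's second law for rotation, τ = Iα, gives α = τ/I = 34.73/1.250 = 27.79 rad/s².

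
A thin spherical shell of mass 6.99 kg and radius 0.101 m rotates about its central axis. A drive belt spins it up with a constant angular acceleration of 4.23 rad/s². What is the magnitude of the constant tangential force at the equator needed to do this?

F ≈ 1.99 N

I = (2/3)MR² = (2/3)(6.99)(0.101)² = 0.04754 kg·m².
The required torque is τ = Iα = (0.04754)(4.230) = 0.2011 N·m.
A tangential force at the equator gives τ = FR, so F = τ/R = 0.2011/0.101 = 1.991 N.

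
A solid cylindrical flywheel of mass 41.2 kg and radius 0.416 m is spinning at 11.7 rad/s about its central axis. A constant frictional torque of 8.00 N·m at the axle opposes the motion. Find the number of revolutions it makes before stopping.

≈ 4.85 revolutions

I = ½MR² = (1/2)(41.2)(0.416)² = 3.565 kg·m².
The net torque has magnitude 8.00 N·m, opposing ω.
|α| = τ/I = 8.000/3.565 = 2.244 rad/s² (deceleration).
ω² = ω₀² − 2|α|θ with ω = 0 ⇒ θ = ω₀²/(2|α|) = 30.50 rad = 4.854 rev.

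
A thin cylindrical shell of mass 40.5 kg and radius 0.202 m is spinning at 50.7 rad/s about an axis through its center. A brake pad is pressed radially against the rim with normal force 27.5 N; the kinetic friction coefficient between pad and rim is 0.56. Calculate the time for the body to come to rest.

t ≈ 26.9 s

I = MR² = (40.5)(0.202)² = 1.653 kg·m².
Friction force f = μN = (0.56)(27.5) = 15.40 N at the rim; torque magnitude τ = fR = 3.111 N·m, opposing ω.
|α| = τ/I = 3.111/1.653 = 1.882 rad/s² (deceleration).
0 = ω₀ − |α|t ⇒ t = ω₀/|α| = 50.7/1.882 = 26.93 s.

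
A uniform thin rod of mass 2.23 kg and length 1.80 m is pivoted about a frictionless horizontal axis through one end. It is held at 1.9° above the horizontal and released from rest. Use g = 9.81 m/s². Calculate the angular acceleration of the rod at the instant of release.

α ≈ 8.17 rad/s²

About the pivot, I = (1/3)ML² = (1/3)(2.23)(1.80)² = 2.408 kg·m².
The weight acts at the center, a distance L/2 = 0.9000 m from the pivot; τ = Mg(L/2) cos 1.9° = 19.68 N·m.
α = τ/I = 19.68/2.408 = 8.171 rad/s².
(Equivalently α = (3g/(2L)) cos 1.9° = 8.171 rad/s².)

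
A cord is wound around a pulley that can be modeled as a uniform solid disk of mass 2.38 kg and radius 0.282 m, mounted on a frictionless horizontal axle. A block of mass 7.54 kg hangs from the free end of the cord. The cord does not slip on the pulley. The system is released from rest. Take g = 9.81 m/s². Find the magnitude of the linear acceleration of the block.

a ≈ 8.47 m/s²

I = ½MR² = (1/2)(2.38)(0.282)² = 0.09463 kg·m².
Block: mg − T = ma. Pulley: TR = Iα. No-slip: a = αR, so T = (I/R²)a = 1.190·a.
Then mg = (m + 1.190)a, so a = (7.54)(9.81)/(7.54 + 1.190) = 8.473 m/s².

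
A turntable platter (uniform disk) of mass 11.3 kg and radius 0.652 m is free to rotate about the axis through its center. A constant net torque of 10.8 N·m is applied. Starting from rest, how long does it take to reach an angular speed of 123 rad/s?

t ≈ 27.4 s

I = ½MR² = (1/2)(11.3)(0.652)² = 2.402 kg·m².
α = τ/I = 10.8/2.402 = 4.497 rad/s².
ω = αt ⇒ t = ω/α = 123/4.497 = 27.35 s.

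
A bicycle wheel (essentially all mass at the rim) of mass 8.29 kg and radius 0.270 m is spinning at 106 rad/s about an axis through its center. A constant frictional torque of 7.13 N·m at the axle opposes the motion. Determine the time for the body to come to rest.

I = MR² = (8.29)(0.270)² = 0.6043 kg·m².
The net torque has magnitude 7.13 N·m, opposing ω.
|α| = τ/I = 7.130/0.6043 = 11.80 rad/s² (deceleration).
0 = ω₀ − |α|t ⇒ t = ω₀/|α| = 106/11.80 = 8.985 s.

t ≈ 8.98 s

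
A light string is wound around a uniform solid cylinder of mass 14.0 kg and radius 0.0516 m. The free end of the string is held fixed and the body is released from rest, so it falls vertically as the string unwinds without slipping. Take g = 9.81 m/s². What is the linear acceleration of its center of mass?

a ≈ 6.54 m/s²

Translation: Mg − T = Ma. Rotation about the center: TR = Iα with I = ½MR².
With a = αR: T = (I/R²)a = (1/2)M a, so Mg = (1 + 0.5000)Ma.
a = g/(1 + 0.5000) = 9.81/1.500 = 6.540 m/s².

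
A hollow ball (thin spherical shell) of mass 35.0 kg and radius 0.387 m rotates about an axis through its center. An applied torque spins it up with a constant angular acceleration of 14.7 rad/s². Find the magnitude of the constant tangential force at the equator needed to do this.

I = (2/3)MR² = (2/3)(35.0)(0.387)² = 3.495 kg·m².
The required torque is τ = Iα = (3.495)(14.70) = 51.37 N·m.
A tangential force at the equator gives τ = FR, so F = τ/R = 51.37/0.387 = 132.7 N.

F ≈ 133 N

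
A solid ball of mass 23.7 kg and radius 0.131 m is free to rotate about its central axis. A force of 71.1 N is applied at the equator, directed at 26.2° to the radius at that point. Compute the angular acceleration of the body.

α ≈ 25.3 rad/s²

I = (2/5)MR² = (2/5)(23.7)(0.131)² = 0.1627 kg·m².
Only the tangential component produces torque: τ = F R sinθ = (71.1)(0.131) sin 26.2° = 4.112 N·m.
Newton's second law for rotation, τ = Iα, gives α = τ/I = 4.112/0.1627 = 25.28 rad/s².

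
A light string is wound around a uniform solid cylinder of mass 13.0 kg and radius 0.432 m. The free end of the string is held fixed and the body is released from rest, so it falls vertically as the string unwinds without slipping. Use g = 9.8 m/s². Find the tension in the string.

T ≈ 42.5 N

Translation: Mg − T = Ma. Rotation about the center: TR = Iα with I = ½MR².
With a = αR: T = (I/R²)a = (1/2)M a, so Mg = (1 + 0.5000)Ma.
a = g/(1 + 0.5000) = 9.8/1.500 = 6.533 m/s².
T = 0.5000·M·a = (0.5000)(13.0)(6.533) = 42.47 N.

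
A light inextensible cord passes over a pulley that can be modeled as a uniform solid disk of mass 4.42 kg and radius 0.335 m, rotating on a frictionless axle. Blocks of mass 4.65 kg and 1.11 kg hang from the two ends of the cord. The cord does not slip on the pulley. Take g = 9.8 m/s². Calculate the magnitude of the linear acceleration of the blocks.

a ≈ 4.35 m/s²

I = ½MR² = (1/2)(4.42)(0.335)² = 0.2480 kg·m².
Heavier block: m₁g − T₁ = m₁a. Lighter block: T₂ − m₂g = m₂a.
Pulley: (T₁ − T₂)R = Iα = I(a/R), so T₁ − T₂ = (I/R²)a = (1/2)M_p a = 2.210·a.
Adding the three: (m₁ − m₂)g = (m₁ + m₂ + 2.210)a, so a = (4.65 − 1.11)(9.8)/(4.65 + 1.11 + 2.210) = 4.353 m/s².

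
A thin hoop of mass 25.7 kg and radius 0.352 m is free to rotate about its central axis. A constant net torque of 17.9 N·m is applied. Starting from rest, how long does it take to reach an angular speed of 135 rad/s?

I = MR² = (25.7)(0.352)² = 3.184 kg·m².
α = τ/I = 17.9/3.184 = 5.621 rad/s².
ω = αt ⇒ t = ω/α = 135/5.621 = 24.02 s.

t ≈ 24.0 s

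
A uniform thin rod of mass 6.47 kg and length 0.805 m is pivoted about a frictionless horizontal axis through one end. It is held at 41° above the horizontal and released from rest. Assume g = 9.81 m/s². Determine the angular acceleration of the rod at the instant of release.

α ≈ 13.8 rad/s²

About the pivot, I = (1/3)ML² = (1/3)(6.47)(0.805)² = 1.398 kg·m².
The weight acts at the center, a distance L/2 = 0.4025 m from the pivot; τ = Mg(L/2) cos 41° = 19.28 N·m.
α = τ/I = 19.28/1.398 = 13.80 rad/s².
(Equivalently α = (3g/(2L)) cos 41° = 13.80 rad/s².)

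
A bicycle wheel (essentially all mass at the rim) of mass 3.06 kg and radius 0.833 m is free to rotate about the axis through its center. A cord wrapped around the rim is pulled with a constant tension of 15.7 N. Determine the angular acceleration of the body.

α ≈ 6.16 rad/s²

I = MR² = (3.06)(0.833)² = 2.123 kg·m².
τ = F R = (15.7)(0.833) = 13.08 N·m.
From τ = Iα: α = 13.08/2.123 = 6.159 rad/s².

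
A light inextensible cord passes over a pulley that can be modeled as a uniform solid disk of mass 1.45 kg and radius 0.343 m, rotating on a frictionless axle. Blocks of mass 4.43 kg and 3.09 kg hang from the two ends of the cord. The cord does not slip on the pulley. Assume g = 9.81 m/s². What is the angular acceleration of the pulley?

I = ½MR² = (1/2)(1.45)(0.343)² = 0.08530 kg·m².
Heavier block: m₁g − T₁ = m₁a. Lighter block: T₂ − m₂g = m₂a.
Pulley: (T₁ − T₂)R = Iα = I(a/R), so T₁ − T₂ = (I/R²)a = (1/2)M_p a = 0.7250·a.
Adding the three: (m₁ − m₂)g = (m₁ + m₂ + 0.7250)a, so a = (4.43 − 3.09)(9.81)/(4.43 + 3.09 + 0.7250) = 1.594 m/s².
α = a/R = 1.594/0.343 = 4.648 rad/s².

α ≈ 4.65 rad/s²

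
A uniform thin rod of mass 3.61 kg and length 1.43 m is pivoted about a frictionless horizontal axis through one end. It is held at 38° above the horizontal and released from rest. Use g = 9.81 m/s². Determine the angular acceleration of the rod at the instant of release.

About the pivot, I = (1/3)ML² = (1/3)(3.61)(1.43)² = 2.461 kg·m².
The weight acts at the center, a distance L/2 = 0.7150 m from the pivot; τ = Mg(L/2) cos 38° = 19.95 N·m.
α = τ/I = 19.95/2.461 = 8.109 rad/s².

α ≈ 8.11 rad/s²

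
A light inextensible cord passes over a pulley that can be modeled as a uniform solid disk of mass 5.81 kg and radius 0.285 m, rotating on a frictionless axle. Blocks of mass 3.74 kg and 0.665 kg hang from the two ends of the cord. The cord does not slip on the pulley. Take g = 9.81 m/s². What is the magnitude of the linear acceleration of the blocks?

I = ½MR² = (1/2)(5.81)(0.285)² = 0.2360 kg·m².
Heavier block: m₁g − T₁ = m₁a. Lighter block: T₂ − m₂g = m₂a.
Pulley: (T₁ − T₂)R = Iα = I(a/R), so T₁ − T₂ = (I/R²)a = (1/2)M_p a = 2.905·a.
Adding the three: (m₁ − m₂)g = (m₁ + m₂ + 2.905)a, so a = (3.74 − 0.665)(9.81)/(3.74 + 0.665 + 2.905) = 4.127 m/s².

a ≈ 4.13 m/s²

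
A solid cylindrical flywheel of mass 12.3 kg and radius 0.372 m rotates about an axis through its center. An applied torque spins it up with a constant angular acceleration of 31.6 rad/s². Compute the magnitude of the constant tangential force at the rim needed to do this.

F ≈ 72.3 N

I = ½MR² = (1/2)(12.3)(0.372)² = 0.8511 kg·m².
The required torque is τ = Iα = (0.8511)(31.60) = 26.89 N·m.
A tangential force at the rim gives τ = FR, so F = τ/R = 26.89/0.372 = 72.29 N.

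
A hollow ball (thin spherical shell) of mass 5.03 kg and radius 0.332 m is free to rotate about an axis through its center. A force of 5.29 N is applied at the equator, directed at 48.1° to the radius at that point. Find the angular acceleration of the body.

α ≈ 3.54 rad/s²

I = (2/3)MR² = (2/3)(5.03)(0.332)² = 0.3696 kg·m².
Only the tangential component produces torque: τ = F R sinθ = (5.29)(0.332) sin 48.1° = 1.307 N·m.
From τ = Iα: α = 1.307/0.3696 = 3.537 rad/s².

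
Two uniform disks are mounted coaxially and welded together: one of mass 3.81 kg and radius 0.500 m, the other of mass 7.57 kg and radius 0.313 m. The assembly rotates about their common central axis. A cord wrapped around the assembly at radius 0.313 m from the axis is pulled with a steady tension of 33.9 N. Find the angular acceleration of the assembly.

I = ½M₁R₁² + ½M₂R₂² = ½(3.81)(0.500)² + ½(7.57)(0.313)² = 0.8471 kg·m².
τ = F r = (33.9)(0.313) = 10.61 N·m.
α = τ/I = 10.61/0.8471 = 12.53 rad/s².

α ≈ 12.5 rad/s²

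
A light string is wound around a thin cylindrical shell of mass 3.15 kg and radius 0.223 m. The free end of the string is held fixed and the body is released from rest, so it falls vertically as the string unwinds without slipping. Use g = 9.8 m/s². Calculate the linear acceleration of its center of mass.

Translation: Mg − T = Ma. Rotation about the center: TR = Iα with I = MR².
With a = αR: T = (I/R²)a = M a, so Mg = (1 + 1.000)Ma.
a = g/(1 + 1.000) = 9.8/2.000 = 4.900 m/s².

a ≈ 4.90 m/s²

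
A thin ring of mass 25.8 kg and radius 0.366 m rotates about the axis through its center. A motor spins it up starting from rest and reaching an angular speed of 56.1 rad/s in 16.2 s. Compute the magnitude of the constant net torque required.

I = MR² = (25.8)(0.366)² = 3.456 kg·m².
α = Δω/Δt = (56.1 − 0)/16.2 = 3.463 rad/s².
τ = Iα = (3.456)(3.463) = 11.97 N·m.

τ ≈ 12.0 N·m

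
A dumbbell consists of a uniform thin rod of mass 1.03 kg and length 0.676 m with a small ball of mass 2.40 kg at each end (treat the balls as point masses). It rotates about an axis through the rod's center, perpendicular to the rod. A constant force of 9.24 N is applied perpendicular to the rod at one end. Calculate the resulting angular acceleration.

α ≈ 5.32 rad/s²

I_rod = (1/12)ML² = (1/12)(1.03)(0.676)² = 0.03922 kg·m².
I_balls = 2·m·(L/2)² = 2(2.40)(0.3380)² = 0.5484 kg·m².
Total I = 0.5876 kg·m².
τ = F·(L/2) = (9.24)(0.338) = 3.123 N·m.
α = τ/I = 3.123/0.5876 = 5.315 rad/s².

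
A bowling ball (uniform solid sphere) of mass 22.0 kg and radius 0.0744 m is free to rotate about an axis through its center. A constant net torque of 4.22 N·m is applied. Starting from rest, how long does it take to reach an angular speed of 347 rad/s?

I = (2/5)MR² = (2/5)(22.0)(0.0744)² = 0.04871 kg·m².
α = τ/I = 4.22/0.04871 = 86.63 rad/s².
ω = αt ⇒ t = ω/α = 347/86.63 = 4.005 s.

t ≈ 4.01 s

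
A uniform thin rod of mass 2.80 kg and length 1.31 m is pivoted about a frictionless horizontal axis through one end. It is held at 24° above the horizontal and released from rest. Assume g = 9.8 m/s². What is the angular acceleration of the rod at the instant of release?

About the pivot, I = (1/3)ML² = (1/3)(2.80)(1.31)² = 1.602 kg·m².
The weight acts at the center, a distance L/2 = 0.6550 m from the pivot; τ = Mg(L/2) cos 24° = 16.42 N·m.
α = τ/I = 16.42/1.602 = 10.25 rad/s².

α ≈ 10.3 rad/s²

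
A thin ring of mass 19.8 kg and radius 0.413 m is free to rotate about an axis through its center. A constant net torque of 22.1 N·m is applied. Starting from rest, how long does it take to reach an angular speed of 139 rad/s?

t ≈ 21.2 s

I = MR² = (19.8)(0.413)² = 3.377 kg·m².
α = τ/I = 22.1/3.377 = 6.544 rad/s².
ω = αt ⇒ t = ω/α = 139/6.544 = 21.24 s.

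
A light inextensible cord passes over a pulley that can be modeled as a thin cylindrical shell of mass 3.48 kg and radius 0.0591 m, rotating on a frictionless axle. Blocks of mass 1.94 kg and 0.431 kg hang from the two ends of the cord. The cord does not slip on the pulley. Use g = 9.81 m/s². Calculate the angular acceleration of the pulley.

I = MR² = (3.48)(0.0591)² = 0.01215 kg·m².
Heavier block: m₁g − T₁ = m₁a. Lighter block: T₂ − m₂g = m₂a.
Pulley: (T₁ − T₂)R = Iα = I(a/R), so T₁ − T₂ = (I/R²)a = 1·M_p a = 3.480·a.
Adding the three: (m₁ − m₂)g = (m₁ + m₂ + 3.480)a, so a = (1.94 − 0.431)(9.81)/(1.94 + 0.431 + 3.480) = 2.530 m/s².
α = a/R = 2.530/0.0591 = 42.81 rad/s².

α ≈ 42.8 rad/s²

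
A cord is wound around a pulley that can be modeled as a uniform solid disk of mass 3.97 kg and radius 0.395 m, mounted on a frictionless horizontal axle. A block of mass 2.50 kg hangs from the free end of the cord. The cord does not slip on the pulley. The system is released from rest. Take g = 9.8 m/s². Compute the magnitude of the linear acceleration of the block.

a ≈ 5.46 m/s²

I = ½MR² = (1/2)(3.97)(0.395)² = 0.3097 kg·m².
Block: mg − T = ma. Pulley: TR = Iα. No-slip: a = αR, so T = (I/R²)a = 1.985·a.
Then mg = (m + 1.985)a, so a = (2.50)(9.8)/(2.50 + 1.985) = 5.463 m/s².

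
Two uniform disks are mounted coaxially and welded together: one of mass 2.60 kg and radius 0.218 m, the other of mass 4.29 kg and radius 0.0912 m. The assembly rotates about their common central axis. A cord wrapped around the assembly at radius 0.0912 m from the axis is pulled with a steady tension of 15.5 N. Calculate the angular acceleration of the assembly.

I = ½M₁R₁² + ½M₂R₂² = ½(2.60)(0.218)² + ½(4.29)(0.0912)² = 0.07962 kg·m².
τ = F r = (15.5)(0.0912) = 1.414 N·m.
α = τ/I = 1.414/0.07962 = 17.75 rad/s².

α ≈ 17.8 rad/s²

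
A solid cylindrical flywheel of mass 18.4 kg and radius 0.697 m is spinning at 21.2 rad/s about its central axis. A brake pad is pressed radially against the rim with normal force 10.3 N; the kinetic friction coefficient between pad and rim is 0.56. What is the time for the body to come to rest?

I = ½MR² = (1/2)(18.4)(0.697)² = 4.469 kg·m².
Friction force f = μN = (0.56)(10.3) = 5.768 N at the rim; torque magnitude τ = fR = 4.020 N·m, opposing ω.
|α| = τ/I = 4.020/4.469 = 0.8995 rad/s² (deceleration).
0 = ω₀ − |α|t ⇒ t = ω₀/|α| = 21.2/0.8995 = 23.57 s.

t ≈ 23.6 s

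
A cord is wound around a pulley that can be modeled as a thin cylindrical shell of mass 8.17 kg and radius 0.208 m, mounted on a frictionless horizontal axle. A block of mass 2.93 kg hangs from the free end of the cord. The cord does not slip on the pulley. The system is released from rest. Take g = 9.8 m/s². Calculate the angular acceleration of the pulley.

I = MR² = (8.17)(0.208)² = 0.3535 kg·m².
Block: mg − T = ma. Pulley: TR = Iα. No-slip: a = αR, so T = (I/R²)a = 8.170·a.
Then mg = (m + 8.170)a, so a = (2.93)(9.8)/(2.93 + 8.170) = 2.587 m/s².
α = a/R = 2.587/0.208 = 12.44 rad/s².

α ≈ 12.4 rad/s²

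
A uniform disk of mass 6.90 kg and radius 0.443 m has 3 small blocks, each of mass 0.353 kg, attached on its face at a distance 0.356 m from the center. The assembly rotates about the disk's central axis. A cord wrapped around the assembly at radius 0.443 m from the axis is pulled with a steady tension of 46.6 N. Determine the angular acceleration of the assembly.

α ≈ 25.4 rad/s²

I_disk = ½MR² = ½(6.90)(0.443)² = 0.6771 kg·m².
I_blocks = 3·m·r² = 3(0.353)(0.356)² = 0.1342 kg·m².
Total I = 0.8113 kg·m².
τ = F r = (46.6)(0.443) = 20.64 N·m.
α = τ/I = 20.64/0.8113 = 25.45 rad/s².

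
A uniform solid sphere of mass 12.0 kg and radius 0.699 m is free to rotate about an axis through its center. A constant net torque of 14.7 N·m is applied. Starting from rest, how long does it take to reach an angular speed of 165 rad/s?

t ≈ 26.3 s

I = (2/5)MR² = (2/5)(12.0)(0.699)² = 2.345 kg·m².
α = τ/I = 14.7/2.345 = 6.268 rad/s².
ω = αt ⇒ t = ω/α = 165/6.268 = 26.32 s.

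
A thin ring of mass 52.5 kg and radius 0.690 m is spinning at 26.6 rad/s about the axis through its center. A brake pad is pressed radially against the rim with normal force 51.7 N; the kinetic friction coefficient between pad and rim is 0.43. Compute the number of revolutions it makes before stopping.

I = MR² = (52.5)(0.690)² = 25.00 kg·m².
Friction force f = μN = (0.43)(51.7) = 22.23 N at the rim; torque magnitude τ = fR = 15.34 N·m, opposing ω.
|α| = τ/I = 15.34/25.00 = 0.6137 rad/s² (deceleration).
ω² = ω₀² − 2|α|θ with ω = 0 ⇒ θ = ω₀²/(2|α|) = 576.5 rad = 91.75 rev.

≈ 91.7 revolutions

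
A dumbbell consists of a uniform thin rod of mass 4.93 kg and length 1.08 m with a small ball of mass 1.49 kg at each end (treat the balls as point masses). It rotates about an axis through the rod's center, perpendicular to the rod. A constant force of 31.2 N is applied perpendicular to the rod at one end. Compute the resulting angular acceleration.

I_rod = (1/12)ML² = (1/12)(4.93)(1.08)² = 0.4792 kg·m².
I_balls = 2·m·(L/2)² = 2(1.49)(0.5400)² = 0.8690 kg·m².
Total I = 1.348 kg·m².
τ = F·(L/2) = (31.2)(0.540) = 16.85 N·m.
α = τ/I = 16.85/1.348 = 12.50 rad/s².

α ≈ 12.5 rad/s²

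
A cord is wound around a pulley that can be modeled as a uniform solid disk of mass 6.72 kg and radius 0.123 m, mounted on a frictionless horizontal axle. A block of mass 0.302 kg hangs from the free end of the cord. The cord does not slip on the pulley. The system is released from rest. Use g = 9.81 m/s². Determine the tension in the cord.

I = ½MR² = (1/2)(6.72)(0.123)² = 0.05083 kg·m².
Block: mg − T = ma. Pulley: TR = Iα. No-slip: a = αR, so T = (I/R²)a = 3.360·a.
Then mg = (m + 3.360)a, so a = (0.302)(9.81)/(0.302 + 3.360) = 0.8090 m/s².
T = 3.360·a = 2.718 N.

T ≈ 2.72 N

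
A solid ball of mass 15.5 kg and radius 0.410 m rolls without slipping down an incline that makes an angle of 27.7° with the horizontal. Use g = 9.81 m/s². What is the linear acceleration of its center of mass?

Translation along the incline: Mg sinθ − f = Ma.
Rotation about the center: fR = Iα with I = (2/5)MR². No-slip gives a = αR, so f = (I/R²)a = (2/5)M a.
Substituting: Mg sinθ = (1 + 0.4000)Ma, so a = g sinθ/(1 + 0.4000) = (9.81) sin 27.7° / 1.400 = 3.257 m/s².

a ≈ 3.26 m/s²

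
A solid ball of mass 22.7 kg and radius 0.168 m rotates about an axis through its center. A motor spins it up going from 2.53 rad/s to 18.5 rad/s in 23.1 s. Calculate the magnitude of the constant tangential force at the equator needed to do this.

F ≈ 1.05 N

I = (2/5)MR² = (2/5)(22.7)(0.168)² = 0.2563 kg·m².
α = Δω/Δt = (18.5 − 2.53)/23.1 = 0.6913 rad/s².
The required torque is τ = Iα = (0.2563)(0.6913) = 0.1772 N·m.
A tangential force at the equator gives τ = FR, so F = τ/R = 0.1772/0.168 = 1.055 N.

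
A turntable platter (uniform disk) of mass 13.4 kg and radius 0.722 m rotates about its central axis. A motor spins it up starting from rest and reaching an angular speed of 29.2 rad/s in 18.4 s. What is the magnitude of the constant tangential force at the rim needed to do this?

F ≈ 7.68 N

I = ½MR² = (1/2)(13.4)(0.722)² = 3.493 kg·m².
α = Δω/Δt = (29.2 − 0)/18.4 = 1.587 rad/s².
The required torque is τ = Iα = (3.493)(1.587) = 5.543 N·m.
A tangential force at the rim gives τ = FR, so F = τ/R = 5.543/0.722 = 7.677 N.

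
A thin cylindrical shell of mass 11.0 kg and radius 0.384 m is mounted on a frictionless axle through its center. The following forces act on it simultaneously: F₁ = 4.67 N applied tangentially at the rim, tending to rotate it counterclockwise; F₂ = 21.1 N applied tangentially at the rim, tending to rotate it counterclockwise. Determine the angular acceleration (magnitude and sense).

I = MR² = (11.0)(0.384)² = 1.622 kg·m².
Taking counterclockwise as positive: τ₁ = +(4.67)(0.384) = +1.793 N·m; τ₂ = +(21.1)(0.384) = +8.102 N·m.
Net torque τ = 9.896 N·m.
α = τ/I = 9.896/1.622 = 6.101 rad/s².

α ≈ 6.10 rad/s², counterclockwise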